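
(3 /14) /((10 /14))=3 /10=0.30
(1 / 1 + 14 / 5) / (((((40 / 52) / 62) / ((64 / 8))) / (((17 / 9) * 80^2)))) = 266586112 / 9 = 29620679.11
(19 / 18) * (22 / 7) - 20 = -1051 / 63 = -16.68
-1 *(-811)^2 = -657721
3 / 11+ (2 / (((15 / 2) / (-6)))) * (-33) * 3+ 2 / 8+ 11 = 169.92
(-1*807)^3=-525557943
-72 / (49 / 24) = -1728 / 49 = -35.27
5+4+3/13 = 120/13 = 9.23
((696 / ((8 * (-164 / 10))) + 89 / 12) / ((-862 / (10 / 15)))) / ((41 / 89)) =-92471 / 26082396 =-0.00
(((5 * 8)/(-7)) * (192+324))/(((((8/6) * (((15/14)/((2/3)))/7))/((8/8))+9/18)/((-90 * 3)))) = 78019200/79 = 987584.81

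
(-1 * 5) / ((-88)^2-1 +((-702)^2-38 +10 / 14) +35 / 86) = -3010 / 301307093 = -0.00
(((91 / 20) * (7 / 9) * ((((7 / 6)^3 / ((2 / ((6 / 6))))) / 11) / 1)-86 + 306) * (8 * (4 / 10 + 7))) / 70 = 6970714567 / 37422000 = 186.27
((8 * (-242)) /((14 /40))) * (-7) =38720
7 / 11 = 0.64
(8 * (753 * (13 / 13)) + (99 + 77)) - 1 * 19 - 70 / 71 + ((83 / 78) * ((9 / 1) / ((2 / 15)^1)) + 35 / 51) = 1177300867 / 188292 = 6252.53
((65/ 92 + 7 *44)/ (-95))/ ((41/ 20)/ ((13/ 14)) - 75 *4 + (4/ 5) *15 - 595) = 0.00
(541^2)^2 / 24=85662167761 / 24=3569256990.04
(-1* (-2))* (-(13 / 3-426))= 2530 / 3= 843.33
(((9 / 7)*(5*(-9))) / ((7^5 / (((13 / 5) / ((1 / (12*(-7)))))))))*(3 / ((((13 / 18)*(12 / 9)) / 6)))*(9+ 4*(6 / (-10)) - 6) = 708588 / 84035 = 8.43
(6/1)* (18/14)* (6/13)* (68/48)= 459/91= 5.04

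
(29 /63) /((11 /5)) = 145 /693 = 0.21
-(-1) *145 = 145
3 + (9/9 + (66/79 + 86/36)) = 10273/1422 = 7.22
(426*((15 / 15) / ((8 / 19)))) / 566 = 4047 / 2264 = 1.79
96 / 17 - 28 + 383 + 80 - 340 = 1711 / 17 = 100.65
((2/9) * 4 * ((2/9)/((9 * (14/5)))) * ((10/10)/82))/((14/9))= 10/162729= 0.00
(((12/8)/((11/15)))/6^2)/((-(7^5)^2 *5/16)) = -0.00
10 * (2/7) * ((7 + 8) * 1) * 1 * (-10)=-3000/7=-428.57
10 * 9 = 90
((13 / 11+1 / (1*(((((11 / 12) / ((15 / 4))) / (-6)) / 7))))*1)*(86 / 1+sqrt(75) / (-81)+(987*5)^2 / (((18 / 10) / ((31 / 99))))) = -787293364153 / 1089+9385*sqrt(3) / 891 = -722950729.37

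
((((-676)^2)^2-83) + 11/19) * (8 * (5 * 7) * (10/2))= 5554799915529200/19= 292357890291010.53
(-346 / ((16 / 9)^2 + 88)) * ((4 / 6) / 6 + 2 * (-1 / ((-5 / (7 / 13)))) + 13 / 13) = -302058 / 59995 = -5.03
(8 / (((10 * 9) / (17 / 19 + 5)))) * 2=896 / 855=1.05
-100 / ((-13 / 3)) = 300 / 13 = 23.08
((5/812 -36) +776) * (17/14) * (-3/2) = -30645135/22736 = -1347.87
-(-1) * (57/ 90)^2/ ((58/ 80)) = 722/ 1305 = 0.55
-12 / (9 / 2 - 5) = 24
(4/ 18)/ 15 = 2/ 135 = 0.01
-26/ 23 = -1.13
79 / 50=1.58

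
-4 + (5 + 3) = 4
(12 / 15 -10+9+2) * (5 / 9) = 1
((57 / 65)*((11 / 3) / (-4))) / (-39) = 0.02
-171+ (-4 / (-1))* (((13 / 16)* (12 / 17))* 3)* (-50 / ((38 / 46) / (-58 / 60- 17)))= 2362182 / 323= 7313.26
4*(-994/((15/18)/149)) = -3554544/5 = -710908.80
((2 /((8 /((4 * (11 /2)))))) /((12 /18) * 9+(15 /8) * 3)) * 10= 440 /93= 4.73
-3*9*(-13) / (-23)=-351 / 23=-15.26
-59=-59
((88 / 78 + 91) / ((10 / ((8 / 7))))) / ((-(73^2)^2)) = -0.00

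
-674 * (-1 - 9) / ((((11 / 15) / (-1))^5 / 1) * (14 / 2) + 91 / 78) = -10236375000 / 482839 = -21200.39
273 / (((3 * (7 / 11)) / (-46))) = -6578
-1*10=-10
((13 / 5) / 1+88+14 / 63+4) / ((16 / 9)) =4267 / 80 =53.34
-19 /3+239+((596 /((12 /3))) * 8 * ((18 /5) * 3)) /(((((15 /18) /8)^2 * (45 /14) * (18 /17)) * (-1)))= -653199334 /1875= -348372.98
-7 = -7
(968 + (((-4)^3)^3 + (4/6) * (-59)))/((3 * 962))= -391823/4329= -90.51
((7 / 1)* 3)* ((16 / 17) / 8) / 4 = 21 / 34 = 0.62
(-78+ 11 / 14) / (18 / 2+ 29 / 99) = -4653 / 560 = -8.31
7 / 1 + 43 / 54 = 421 / 54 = 7.80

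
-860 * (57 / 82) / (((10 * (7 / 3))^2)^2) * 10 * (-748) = 37125297 / 2461025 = 15.09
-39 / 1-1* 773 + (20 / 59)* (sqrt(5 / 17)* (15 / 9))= -812 + 100* sqrt(85) / 3009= -811.69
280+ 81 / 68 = 19121 / 68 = 281.19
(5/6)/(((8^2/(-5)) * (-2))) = 25/768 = 0.03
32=32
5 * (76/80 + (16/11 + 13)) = 3389/44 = 77.02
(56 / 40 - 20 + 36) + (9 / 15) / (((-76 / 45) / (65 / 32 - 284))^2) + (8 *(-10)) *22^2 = -649963370437 / 29573120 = -21978.18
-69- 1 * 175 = -244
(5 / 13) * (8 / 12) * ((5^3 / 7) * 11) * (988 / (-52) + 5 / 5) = -82500 / 91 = -906.59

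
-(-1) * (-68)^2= 4624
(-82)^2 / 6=3362 / 3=1120.67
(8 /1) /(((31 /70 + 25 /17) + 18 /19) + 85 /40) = 723520 /450917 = 1.60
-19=-19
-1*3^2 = -9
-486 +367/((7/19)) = 3571/7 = 510.14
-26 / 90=-13 / 45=-0.29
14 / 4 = 7 / 2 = 3.50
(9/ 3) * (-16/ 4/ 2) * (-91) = 546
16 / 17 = 0.94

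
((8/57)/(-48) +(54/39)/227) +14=14132593/1009242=14.00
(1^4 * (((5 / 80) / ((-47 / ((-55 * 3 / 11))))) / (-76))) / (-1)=15 / 57152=0.00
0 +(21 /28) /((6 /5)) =5 /8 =0.62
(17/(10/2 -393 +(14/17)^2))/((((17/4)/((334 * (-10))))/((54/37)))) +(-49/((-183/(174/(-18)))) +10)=1367882213/23684958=57.75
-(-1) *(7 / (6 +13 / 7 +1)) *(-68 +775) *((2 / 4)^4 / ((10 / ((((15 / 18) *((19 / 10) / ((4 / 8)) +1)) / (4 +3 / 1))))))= 2.00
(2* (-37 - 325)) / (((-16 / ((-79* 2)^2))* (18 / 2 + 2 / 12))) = 6777726 / 55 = 123231.38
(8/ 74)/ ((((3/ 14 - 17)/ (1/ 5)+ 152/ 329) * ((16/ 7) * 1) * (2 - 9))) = 329/ 4064154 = 0.00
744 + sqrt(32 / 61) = 4 * sqrt(122) / 61 + 744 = 744.72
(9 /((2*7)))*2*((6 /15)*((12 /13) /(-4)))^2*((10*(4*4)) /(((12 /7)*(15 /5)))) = 288 /845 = 0.34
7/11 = 0.64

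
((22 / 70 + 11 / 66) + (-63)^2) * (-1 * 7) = -833591 / 30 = -27786.37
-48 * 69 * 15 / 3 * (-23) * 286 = 108931680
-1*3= -3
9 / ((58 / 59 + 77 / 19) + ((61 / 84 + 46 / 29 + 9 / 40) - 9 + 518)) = 245768040 / 14106350371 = 0.02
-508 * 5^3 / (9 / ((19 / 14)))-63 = -607219 / 63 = -9638.40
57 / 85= 0.67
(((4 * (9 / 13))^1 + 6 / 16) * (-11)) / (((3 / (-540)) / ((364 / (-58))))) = -1133055 / 29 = -39070.86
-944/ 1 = -944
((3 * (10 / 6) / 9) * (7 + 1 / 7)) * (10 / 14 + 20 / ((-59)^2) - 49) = -98036500 / 511707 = -191.59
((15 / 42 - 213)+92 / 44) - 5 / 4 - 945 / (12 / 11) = -83010 / 77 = -1078.05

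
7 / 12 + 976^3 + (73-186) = 929714063.58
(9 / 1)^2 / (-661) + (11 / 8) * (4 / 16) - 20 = -418361 / 21152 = -19.78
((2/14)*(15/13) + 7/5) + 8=4352/455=9.56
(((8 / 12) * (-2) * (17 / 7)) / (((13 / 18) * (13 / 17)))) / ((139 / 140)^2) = -19420800 / 3265249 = -5.95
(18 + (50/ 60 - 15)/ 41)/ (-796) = -4343/ 195816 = -0.02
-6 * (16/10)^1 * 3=-144/5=-28.80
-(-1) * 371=371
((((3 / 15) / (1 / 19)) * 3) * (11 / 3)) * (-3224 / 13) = -51832 / 5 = -10366.40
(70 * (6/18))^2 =4900/9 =544.44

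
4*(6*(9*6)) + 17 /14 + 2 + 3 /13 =236499 /182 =1299.45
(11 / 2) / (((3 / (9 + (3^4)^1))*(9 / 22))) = 1210 / 3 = 403.33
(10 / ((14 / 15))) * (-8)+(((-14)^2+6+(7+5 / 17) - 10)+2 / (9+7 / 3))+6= 14251 / 119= 119.76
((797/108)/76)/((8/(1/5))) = 797/328320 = 0.00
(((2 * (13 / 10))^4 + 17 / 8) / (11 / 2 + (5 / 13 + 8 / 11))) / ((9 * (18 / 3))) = 34193159 / 255285000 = 0.13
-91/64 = -1.42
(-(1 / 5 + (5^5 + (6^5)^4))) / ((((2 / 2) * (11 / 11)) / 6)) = -109684753201983036 / 5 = -21936950640396607.20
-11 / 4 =-2.75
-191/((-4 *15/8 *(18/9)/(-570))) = -7258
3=3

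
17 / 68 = 1 / 4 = 0.25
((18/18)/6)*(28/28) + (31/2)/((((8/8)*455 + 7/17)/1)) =9323/46452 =0.20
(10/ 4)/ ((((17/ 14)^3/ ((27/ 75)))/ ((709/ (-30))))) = -1459122/ 122825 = -11.88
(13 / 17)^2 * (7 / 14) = 169 / 578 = 0.29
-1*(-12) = 12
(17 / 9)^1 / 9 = 0.21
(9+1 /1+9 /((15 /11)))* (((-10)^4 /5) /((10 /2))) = 6640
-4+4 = 0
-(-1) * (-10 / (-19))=10 / 19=0.53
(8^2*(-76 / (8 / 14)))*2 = -17024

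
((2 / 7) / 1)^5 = 32 / 16807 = 0.00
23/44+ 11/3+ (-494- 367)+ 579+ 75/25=-36275/132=-274.81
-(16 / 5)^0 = -1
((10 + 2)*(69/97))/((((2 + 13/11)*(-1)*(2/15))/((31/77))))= -38502/4753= -8.10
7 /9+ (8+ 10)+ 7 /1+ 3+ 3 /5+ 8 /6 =1382 /45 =30.71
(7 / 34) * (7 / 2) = 49 / 68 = 0.72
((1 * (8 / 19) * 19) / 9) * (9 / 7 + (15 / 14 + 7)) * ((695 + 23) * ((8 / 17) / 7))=3009856 / 7497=401.47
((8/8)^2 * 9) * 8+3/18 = 433/6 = 72.17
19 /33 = 0.58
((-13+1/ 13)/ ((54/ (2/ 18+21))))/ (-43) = 5320/ 45279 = 0.12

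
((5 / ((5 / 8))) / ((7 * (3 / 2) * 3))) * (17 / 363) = 272 / 22869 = 0.01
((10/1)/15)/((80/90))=3/4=0.75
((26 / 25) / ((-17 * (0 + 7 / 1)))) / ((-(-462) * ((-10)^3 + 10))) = 0.00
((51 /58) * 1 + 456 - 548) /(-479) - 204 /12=-467009 /27782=-16.81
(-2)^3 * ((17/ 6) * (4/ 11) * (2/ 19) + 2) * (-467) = 4938992/ 627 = 7877.18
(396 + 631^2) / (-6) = -398557 / 6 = -66426.17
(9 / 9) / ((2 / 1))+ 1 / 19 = 21 / 38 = 0.55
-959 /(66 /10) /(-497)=685 /2343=0.29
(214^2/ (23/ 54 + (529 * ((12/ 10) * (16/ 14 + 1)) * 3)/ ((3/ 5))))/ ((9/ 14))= 26928048/ 2571101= 10.47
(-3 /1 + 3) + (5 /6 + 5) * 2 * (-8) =-280 /3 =-93.33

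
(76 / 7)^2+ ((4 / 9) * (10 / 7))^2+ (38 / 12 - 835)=-5664181 / 7938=-713.55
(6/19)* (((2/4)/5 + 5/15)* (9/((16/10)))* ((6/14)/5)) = 351/5320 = 0.07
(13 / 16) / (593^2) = 13 / 5626384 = 0.00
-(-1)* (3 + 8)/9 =11/9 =1.22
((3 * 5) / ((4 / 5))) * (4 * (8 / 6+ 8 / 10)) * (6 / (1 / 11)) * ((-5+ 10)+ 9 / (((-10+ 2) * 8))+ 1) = 61875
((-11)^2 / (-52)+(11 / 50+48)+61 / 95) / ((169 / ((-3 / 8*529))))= -1824127953 / 33394400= -54.62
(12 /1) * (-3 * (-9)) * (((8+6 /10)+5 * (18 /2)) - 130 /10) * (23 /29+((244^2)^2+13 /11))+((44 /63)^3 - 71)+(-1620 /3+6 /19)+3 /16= 194934303575046533993681 /4180785840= 46626235123071.15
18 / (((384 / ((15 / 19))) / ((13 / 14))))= 0.03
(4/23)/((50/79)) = 158/575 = 0.27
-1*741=-741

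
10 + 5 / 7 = 75 / 7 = 10.71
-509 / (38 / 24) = -6108 / 19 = -321.47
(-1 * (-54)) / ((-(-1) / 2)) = 108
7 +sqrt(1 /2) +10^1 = 17.71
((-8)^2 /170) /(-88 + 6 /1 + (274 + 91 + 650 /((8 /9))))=128 /344845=0.00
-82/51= -1.61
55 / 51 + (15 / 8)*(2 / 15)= 271 / 204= 1.33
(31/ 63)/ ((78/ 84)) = 62/ 117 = 0.53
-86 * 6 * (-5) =2580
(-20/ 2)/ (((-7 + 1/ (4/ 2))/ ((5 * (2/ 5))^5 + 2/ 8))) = 645/ 13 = 49.62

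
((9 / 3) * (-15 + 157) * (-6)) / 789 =-852 / 263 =-3.24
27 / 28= 0.96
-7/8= -0.88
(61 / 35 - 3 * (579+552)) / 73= -46.46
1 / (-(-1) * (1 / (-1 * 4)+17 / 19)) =76 / 49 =1.55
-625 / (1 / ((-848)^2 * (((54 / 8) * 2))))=-6067440000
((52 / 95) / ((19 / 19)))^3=140608 / 857375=0.16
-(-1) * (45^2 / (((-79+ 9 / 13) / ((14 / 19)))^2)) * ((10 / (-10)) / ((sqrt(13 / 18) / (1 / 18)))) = -0.01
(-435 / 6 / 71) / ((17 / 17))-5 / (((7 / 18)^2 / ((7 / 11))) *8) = -19960 / 5467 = -3.65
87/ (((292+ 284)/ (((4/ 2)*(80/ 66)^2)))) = 1450/ 3267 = 0.44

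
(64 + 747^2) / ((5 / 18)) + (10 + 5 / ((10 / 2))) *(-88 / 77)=70316758 / 35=2009050.23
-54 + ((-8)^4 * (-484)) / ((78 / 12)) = -3965630 / 13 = -305048.46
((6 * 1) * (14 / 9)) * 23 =644 / 3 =214.67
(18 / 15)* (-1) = -6 / 5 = -1.20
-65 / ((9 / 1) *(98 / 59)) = -3835 / 882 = -4.35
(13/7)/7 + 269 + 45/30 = 26535/98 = 270.77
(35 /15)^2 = 49 /9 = 5.44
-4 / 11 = -0.36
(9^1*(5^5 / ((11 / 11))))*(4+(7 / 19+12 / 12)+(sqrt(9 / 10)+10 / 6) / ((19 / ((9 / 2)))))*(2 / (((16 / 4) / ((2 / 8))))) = 151875*sqrt(10) / 608+6159375 / 304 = 21051.02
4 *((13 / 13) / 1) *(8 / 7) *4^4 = 8192 / 7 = 1170.29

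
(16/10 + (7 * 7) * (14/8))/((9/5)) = 48.53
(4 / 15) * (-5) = -4 / 3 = -1.33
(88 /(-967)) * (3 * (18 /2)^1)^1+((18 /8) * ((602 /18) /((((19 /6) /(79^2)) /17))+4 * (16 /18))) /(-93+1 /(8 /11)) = -370610292412 /13467409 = -27519.05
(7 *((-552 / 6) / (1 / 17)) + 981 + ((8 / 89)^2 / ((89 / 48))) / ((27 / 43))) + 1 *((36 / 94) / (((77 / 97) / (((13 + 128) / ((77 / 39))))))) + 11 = -373226949293354 / 37617850809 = -9921.54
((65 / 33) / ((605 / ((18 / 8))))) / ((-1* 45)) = -13 / 79860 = -0.00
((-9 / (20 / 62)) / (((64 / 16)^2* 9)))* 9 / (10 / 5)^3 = -279 / 1280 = -0.22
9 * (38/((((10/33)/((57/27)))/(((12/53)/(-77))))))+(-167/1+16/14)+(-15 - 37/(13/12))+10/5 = -5305708/24115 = -220.02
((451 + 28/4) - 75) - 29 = 354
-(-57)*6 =342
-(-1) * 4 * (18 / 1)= 72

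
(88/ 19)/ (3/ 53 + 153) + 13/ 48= 15469/ 51376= 0.30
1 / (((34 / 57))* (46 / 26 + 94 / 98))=36309 / 59092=0.61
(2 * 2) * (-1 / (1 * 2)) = -2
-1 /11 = -0.09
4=4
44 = 44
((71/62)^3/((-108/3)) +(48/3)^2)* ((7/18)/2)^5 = 36909397852159/518788180574208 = 0.07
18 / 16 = 9 / 8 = 1.12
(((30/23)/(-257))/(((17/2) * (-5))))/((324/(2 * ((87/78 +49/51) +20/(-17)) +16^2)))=170921/1798817787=0.00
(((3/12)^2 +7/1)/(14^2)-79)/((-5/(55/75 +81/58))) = 15822767/470400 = 33.64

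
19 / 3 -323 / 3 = -304 / 3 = -101.33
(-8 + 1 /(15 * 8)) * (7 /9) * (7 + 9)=-13426 /135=-99.45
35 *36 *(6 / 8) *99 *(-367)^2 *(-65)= -819053910675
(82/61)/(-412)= -41/12566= -0.00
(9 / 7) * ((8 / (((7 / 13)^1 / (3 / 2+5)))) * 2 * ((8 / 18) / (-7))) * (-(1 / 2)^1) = 2704 / 343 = 7.88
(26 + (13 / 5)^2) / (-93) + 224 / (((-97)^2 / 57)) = 7326543 / 7291975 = 1.00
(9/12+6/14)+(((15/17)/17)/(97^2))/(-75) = 1.18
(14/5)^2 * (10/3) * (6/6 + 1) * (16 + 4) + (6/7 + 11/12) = 29319/28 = 1047.11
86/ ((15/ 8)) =688/ 15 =45.87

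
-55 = -55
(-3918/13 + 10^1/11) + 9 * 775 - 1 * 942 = 819751/143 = 5732.52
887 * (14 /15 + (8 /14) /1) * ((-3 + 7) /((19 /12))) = 3371.93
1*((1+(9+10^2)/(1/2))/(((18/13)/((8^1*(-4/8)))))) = -1898/3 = -632.67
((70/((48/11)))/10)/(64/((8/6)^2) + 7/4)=77/1812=0.04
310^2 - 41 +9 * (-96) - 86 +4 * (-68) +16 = 94853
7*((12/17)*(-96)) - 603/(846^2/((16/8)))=-474.35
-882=-882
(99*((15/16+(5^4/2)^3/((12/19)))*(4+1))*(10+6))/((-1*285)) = -1342773463.55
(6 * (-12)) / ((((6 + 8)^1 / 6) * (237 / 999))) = -71928 / 553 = -130.07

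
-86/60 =-43/30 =-1.43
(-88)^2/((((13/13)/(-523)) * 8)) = -506264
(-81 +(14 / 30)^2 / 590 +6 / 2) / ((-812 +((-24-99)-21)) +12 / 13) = 134607863 / 1648224000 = 0.08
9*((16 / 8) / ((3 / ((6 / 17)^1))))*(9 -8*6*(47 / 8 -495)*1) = 845532 / 17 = 49737.18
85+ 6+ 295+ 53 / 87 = 386.61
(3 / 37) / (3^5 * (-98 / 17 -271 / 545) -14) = -27795 / 526430117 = -0.00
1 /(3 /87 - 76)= -29 /2203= -0.01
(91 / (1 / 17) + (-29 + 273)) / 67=1791 / 67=26.73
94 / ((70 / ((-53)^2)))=132023 / 35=3772.09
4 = 4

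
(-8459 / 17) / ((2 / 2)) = -8459 / 17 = -497.59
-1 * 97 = -97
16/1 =16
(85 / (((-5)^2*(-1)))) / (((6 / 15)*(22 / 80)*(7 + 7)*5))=-34 / 77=-0.44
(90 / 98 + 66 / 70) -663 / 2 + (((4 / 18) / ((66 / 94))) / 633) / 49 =-329.64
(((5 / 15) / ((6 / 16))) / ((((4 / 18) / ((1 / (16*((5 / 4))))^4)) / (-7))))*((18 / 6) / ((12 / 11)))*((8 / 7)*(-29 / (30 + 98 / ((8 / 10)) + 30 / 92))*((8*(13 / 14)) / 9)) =95381 / 1107225000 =0.00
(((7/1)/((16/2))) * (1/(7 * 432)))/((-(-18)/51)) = 17/20736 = 0.00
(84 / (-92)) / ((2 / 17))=-357 / 46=-7.76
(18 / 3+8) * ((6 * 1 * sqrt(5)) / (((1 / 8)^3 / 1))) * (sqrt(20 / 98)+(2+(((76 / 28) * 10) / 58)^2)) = 256843.77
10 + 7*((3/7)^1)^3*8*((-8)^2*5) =69610/49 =1420.61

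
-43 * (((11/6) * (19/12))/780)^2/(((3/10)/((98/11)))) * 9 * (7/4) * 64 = -58568279/3285360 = -17.83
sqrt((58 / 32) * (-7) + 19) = sqrt(101) / 4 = 2.51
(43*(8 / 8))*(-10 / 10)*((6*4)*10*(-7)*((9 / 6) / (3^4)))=12040 / 9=1337.78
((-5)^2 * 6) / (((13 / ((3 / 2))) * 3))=75 / 13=5.77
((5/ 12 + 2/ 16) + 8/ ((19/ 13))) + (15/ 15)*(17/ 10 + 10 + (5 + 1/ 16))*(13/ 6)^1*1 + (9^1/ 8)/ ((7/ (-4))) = 2661569/ 63840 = 41.69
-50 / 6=-25 / 3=-8.33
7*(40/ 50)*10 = 56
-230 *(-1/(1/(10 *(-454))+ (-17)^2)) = 0.80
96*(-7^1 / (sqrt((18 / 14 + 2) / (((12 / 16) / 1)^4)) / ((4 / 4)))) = -378*sqrt(161) / 23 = -208.53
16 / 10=8 / 5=1.60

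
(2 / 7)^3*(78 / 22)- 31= -116651 / 3773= -30.92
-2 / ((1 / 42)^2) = -3528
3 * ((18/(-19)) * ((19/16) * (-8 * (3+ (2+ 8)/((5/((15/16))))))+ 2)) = 19143/152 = 125.94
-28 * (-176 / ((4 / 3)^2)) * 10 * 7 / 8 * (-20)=-485100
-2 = -2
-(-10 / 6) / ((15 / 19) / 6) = 38 / 3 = 12.67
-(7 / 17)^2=-49 / 289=-0.17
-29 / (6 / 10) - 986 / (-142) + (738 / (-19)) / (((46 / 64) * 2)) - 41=-10184017 / 93081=-109.41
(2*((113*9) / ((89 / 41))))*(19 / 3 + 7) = 1111920 / 89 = 12493.48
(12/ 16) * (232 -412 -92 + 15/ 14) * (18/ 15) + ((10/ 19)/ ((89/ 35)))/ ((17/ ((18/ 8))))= -981226089/ 4024580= -243.81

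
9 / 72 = 1 / 8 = 0.12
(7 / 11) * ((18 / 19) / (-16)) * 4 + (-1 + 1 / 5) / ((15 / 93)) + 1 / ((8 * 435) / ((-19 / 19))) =-18586681 / 3636600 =-5.11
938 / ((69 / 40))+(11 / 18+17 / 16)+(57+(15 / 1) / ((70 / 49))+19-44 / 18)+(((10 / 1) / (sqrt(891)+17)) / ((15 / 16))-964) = -111256687 / 332304+48 * sqrt(11) / 301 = -334.28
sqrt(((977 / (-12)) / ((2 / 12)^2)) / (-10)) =sqrt(29310) / 10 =17.12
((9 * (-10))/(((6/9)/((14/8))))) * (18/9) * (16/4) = -1890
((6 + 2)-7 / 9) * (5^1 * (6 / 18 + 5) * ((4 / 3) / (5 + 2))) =20800 / 567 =36.68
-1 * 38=-38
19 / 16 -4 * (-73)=4691 / 16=293.19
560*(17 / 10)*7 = 6664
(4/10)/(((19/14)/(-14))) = -392/95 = -4.13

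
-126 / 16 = -63 / 8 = -7.88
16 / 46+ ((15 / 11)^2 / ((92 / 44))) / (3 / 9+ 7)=2611 / 5566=0.47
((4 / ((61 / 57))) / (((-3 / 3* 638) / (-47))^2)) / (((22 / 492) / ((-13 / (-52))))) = 15487299 / 136563262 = 0.11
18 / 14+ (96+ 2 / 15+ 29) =13274 / 105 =126.42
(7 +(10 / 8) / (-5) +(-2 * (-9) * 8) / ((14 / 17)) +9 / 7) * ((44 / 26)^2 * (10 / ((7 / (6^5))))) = 5818534.50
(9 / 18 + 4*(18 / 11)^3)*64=1535584 / 1331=1153.71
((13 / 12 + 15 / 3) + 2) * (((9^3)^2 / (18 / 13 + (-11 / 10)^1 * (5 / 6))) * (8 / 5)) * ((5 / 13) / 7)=412398216 / 511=807041.52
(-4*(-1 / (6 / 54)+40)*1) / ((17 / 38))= -4712 / 17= -277.18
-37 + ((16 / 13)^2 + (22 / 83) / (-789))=-392729257 / 11067303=-35.49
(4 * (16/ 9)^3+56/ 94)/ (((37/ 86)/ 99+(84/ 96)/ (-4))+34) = 11964402560/ 17521371063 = 0.68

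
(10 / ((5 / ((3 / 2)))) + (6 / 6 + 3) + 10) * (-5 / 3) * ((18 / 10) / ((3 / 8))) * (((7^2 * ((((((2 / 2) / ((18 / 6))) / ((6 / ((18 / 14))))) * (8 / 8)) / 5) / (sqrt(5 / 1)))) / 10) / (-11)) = 238 * sqrt(5) / 1375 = 0.39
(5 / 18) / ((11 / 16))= 40 / 99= 0.40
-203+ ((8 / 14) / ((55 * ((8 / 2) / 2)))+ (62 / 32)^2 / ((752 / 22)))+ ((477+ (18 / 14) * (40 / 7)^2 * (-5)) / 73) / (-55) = -26902940924557 / 132558469120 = -202.95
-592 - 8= -600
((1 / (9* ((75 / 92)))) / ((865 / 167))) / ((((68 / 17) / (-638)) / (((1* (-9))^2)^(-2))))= -0.00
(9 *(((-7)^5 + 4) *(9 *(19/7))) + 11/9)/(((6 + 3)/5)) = -1163691380/567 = -2052365.75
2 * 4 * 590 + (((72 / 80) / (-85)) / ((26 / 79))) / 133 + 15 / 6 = 13880843539 / 2939300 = 4722.50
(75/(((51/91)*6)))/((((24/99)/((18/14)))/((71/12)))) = 699.89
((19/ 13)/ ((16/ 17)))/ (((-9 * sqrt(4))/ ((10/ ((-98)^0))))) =-1615/ 1872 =-0.86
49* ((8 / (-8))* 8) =-392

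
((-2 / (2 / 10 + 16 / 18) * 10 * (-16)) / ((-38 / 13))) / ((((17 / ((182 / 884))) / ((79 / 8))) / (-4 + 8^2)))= -27729000 / 38437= -721.41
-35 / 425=-7 / 85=-0.08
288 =288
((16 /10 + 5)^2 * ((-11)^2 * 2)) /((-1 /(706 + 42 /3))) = -37949472 /5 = -7589894.40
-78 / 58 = -39 / 29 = -1.34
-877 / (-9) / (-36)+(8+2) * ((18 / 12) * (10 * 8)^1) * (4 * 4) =6219923 / 324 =19197.29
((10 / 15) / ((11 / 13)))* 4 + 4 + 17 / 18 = 1603 / 198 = 8.10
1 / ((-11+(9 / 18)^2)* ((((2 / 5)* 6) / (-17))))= 0.66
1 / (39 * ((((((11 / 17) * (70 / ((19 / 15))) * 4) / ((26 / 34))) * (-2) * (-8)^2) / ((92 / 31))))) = -437 / 137491200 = -0.00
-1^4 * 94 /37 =-2.54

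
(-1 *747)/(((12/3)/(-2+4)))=-747/2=-373.50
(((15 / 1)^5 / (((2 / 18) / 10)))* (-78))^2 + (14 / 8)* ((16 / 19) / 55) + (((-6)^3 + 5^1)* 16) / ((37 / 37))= 28417561910156246624.03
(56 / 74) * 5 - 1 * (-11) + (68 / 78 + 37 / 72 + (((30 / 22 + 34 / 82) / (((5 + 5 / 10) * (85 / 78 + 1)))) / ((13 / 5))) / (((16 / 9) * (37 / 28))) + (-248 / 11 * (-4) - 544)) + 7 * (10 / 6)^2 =-3903689855083 / 9334974792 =-418.18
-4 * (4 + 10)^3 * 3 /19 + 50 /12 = -197093 /114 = -1728.89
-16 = -16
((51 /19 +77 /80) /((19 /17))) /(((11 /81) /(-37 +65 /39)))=-134844561 /158840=-848.93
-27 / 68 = -0.40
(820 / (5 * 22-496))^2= 168100 / 37249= 4.51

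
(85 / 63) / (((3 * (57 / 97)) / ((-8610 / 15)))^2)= 37643339020 / 263169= 143038.65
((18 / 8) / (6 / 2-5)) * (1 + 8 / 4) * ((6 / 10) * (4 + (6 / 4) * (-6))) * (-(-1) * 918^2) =17065161 / 2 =8532580.50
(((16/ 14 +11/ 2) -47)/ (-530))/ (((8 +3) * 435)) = 113/ 7100940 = 0.00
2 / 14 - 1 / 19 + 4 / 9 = 640 / 1197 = 0.53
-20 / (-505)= 4 / 101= 0.04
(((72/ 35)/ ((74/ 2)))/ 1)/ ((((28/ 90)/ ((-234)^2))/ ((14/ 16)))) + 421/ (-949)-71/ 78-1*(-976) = 9536.88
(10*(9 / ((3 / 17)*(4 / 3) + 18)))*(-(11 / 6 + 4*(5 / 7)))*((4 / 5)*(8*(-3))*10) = 964512 / 217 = 4444.76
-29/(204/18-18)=87/20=4.35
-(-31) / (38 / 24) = 372 / 19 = 19.58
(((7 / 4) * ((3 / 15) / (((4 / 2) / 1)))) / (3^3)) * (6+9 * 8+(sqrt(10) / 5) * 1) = 7 * sqrt(10) / 5400+91 / 180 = 0.51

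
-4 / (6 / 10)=-20 / 3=-6.67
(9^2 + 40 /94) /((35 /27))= 103329 /1645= 62.81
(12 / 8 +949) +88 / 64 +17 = 7751 / 8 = 968.88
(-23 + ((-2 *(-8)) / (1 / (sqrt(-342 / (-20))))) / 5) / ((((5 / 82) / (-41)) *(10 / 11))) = 7224.30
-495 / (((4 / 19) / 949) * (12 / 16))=-2975115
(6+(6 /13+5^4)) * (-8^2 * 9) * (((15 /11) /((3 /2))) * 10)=-472838400 /143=-3306562.24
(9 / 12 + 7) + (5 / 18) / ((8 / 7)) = 1151 / 144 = 7.99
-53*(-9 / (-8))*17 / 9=-112.62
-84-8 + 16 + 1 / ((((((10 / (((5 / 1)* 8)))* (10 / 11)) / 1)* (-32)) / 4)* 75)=-114011 / 1500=-76.01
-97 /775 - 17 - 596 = -475172 /775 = -613.13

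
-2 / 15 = -0.13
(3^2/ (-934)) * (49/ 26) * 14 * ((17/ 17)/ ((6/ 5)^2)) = -8575/ 48568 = -0.18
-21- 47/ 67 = -1454/ 67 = -21.70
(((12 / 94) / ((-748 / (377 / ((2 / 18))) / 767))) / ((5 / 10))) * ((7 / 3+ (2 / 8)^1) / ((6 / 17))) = -26891787 / 4136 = -6501.88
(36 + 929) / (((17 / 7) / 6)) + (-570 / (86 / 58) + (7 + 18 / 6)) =2009.70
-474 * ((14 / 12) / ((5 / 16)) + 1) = -11218 / 5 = -2243.60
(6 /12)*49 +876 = 1801 /2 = 900.50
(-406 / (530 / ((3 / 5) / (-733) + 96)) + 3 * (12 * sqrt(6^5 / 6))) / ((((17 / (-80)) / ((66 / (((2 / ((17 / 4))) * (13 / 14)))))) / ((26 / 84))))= -52240526316 / 194245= -268941.42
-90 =-90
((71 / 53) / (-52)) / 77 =-71 / 212212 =-0.00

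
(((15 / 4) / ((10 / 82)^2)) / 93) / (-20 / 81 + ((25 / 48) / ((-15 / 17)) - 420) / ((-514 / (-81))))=-279947016 / 6869036575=-0.04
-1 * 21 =-21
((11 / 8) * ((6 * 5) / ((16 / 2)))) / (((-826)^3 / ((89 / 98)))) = -14685 / 1767324084736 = -0.00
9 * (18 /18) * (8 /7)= 72 /7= 10.29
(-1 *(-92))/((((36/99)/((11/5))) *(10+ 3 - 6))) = 2783/35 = 79.51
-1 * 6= -6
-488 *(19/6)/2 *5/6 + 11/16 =-92621/144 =-643.20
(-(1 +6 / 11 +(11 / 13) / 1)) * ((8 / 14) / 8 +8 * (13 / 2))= -124659 / 1001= -124.53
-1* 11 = -11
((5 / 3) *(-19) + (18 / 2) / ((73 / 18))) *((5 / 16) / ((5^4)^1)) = -6449 / 438000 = -0.01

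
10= 10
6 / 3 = 2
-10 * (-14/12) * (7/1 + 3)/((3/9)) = 350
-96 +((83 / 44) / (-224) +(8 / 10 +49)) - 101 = -7254431 / 49280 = -147.21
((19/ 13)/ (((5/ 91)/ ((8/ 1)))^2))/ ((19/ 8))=326144/ 25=13045.76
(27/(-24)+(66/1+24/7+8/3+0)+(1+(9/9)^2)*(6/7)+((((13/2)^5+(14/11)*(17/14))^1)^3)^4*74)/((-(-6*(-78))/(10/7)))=-83829811559098778269202513719205527183606823418858220136960734554958829621853979565/62232200576901804465185125778325504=-1347048807241008524030797000000000000000000000000.00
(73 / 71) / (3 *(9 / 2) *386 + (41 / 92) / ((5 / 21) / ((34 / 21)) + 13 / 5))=1568186 / 7948179277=0.00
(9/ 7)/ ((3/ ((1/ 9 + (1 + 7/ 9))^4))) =83521/ 15309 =5.46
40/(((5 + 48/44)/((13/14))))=2860/469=6.10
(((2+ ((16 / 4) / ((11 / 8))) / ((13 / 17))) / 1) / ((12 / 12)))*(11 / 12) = 415 / 78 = 5.32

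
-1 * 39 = -39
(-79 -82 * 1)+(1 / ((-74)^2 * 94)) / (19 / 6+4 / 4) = -1035922297 / 6434300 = -161.00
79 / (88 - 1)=79 / 87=0.91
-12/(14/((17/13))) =-102/91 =-1.12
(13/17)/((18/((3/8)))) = 13/816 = 0.02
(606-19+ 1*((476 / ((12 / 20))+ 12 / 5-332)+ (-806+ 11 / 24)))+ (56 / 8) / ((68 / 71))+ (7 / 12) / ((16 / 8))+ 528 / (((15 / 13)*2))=122806 / 255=481.59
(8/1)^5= 32768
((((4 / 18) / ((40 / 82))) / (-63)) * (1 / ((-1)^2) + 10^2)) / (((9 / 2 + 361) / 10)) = -8282 / 414477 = -0.02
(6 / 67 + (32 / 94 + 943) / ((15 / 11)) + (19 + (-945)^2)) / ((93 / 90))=84431227878 / 97619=864905.68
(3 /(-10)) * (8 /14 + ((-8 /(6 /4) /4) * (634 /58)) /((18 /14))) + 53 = 102731 /1827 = 56.23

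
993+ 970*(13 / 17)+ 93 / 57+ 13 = 565055 / 323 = 1749.40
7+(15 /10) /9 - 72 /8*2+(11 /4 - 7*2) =-265 /12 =-22.08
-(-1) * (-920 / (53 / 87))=-80040 / 53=-1510.19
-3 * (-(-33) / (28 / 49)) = -693 / 4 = -173.25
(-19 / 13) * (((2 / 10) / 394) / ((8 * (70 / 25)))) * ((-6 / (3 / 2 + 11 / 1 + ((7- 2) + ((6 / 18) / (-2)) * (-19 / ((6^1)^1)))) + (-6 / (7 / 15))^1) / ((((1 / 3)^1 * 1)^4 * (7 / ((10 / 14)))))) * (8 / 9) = 25616655 / 7981351378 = 0.00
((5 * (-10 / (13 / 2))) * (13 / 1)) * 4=-400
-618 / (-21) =206 / 7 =29.43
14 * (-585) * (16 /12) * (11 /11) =-10920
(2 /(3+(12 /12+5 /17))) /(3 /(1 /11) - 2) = 34 /2263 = 0.02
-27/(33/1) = -9/11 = -0.82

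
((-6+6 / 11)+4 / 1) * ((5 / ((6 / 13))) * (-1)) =520 / 33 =15.76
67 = 67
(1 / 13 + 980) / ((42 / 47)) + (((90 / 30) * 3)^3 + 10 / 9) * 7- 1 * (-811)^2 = -1067179063 / 1638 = -651513.47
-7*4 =-28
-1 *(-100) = 100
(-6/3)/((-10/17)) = 17/5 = 3.40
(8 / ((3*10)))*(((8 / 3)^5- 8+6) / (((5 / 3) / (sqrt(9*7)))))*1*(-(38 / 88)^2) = -5826901*sqrt(7) / 490050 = -31.46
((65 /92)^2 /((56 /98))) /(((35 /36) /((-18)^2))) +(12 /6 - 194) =209733 /2116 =99.12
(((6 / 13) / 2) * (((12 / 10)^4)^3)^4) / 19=67356773122063671720261633371378024448 / 877520278663723729550838470458984375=76.76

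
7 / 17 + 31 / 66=989 / 1122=0.88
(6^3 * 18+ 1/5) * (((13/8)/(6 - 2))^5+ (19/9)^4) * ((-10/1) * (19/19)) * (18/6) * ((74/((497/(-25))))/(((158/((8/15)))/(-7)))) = -15736077877681656325/77176554651648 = -203897.13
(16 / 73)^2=0.05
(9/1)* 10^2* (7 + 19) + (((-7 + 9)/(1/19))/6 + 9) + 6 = 70264/3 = 23421.33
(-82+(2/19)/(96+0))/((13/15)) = -373915/3952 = -94.61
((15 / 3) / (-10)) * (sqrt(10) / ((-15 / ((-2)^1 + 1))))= -0.11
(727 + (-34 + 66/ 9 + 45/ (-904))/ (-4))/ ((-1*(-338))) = 612227/ 282048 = 2.17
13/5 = 2.60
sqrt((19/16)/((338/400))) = 5 * sqrt(38)/26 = 1.19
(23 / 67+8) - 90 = -5471 / 67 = -81.66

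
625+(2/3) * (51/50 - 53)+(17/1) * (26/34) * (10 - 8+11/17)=796567/1275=624.76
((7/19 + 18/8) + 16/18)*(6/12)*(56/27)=16793/4617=3.64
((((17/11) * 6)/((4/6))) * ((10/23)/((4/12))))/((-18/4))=-4.03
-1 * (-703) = 703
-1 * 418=-418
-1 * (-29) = 29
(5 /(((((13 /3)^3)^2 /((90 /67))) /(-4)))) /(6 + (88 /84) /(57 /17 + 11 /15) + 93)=-1196398350 /29266386182891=-0.00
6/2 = 3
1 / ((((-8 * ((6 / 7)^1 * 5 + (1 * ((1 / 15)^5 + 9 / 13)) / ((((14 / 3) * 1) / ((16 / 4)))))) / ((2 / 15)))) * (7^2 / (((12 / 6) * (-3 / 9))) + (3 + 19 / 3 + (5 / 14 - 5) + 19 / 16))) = 64496250 / 1276778489123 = 0.00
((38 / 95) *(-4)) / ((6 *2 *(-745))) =2 / 11175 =0.00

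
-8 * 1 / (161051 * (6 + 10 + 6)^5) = -1 / 103749698404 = -0.00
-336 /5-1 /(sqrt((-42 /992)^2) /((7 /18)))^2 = -552464 /3645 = -151.57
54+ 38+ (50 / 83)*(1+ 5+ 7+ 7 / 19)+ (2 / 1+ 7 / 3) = 493853 / 4731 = 104.39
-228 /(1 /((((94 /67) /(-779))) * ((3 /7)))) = 3384 /19229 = 0.18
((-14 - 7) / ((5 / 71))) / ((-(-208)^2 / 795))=237069 / 43264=5.48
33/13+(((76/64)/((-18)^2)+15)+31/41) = 18.30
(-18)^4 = 104976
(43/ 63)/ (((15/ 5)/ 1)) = 43/ 189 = 0.23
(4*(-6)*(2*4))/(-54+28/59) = 5664/1579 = 3.59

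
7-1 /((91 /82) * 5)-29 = -10092 /455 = -22.18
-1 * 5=-5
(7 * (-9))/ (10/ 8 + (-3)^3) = 252/ 103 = 2.45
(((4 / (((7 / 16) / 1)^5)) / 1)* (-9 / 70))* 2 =-37748736 / 588245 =-64.17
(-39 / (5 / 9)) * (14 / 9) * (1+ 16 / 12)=-1274 / 5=-254.80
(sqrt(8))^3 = 16 * sqrt(2) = 22.63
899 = 899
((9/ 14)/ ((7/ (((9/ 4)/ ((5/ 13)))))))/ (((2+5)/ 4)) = 0.31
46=46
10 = 10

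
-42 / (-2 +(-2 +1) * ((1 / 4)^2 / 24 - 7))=-16128 / 1919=-8.40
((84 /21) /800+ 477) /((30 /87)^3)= 2326734989 /200000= 11633.67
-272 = -272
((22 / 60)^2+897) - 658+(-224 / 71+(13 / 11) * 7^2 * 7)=450800101 / 702900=641.34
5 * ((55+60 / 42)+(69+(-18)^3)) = -199730 / 7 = -28532.86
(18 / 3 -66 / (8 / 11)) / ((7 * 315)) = -113 / 2940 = -0.04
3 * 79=237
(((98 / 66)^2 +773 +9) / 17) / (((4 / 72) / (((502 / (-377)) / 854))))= -428707498 / 331133803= -1.29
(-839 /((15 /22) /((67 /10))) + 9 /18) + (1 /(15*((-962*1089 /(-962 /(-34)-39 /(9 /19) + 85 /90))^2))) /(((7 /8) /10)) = -65641199554123079389 /7962228973477350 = -8244.07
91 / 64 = 1.42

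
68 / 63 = 1.08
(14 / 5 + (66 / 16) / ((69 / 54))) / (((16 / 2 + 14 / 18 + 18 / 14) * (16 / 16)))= 174699 / 291640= 0.60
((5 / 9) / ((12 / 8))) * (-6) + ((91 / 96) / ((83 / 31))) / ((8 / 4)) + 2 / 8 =-85825 / 47808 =-1.80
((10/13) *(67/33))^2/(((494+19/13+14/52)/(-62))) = -55663600/182469573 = -0.31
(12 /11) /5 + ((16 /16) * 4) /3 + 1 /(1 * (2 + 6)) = 2213 /1320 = 1.68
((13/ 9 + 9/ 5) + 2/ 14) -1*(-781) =247082/ 315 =784.39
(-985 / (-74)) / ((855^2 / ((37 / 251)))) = 197 / 73394910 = 0.00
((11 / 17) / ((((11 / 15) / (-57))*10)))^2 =25.29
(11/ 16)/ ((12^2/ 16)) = 11/ 144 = 0.08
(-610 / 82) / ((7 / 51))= -15555 / 287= -54.20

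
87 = 87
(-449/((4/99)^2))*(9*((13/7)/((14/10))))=-2574379665/784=-3283647.53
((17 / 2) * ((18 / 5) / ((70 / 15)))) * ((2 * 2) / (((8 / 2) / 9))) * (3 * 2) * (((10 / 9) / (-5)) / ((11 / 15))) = -8262 / 77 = -107.30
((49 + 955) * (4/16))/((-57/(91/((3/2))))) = -45682/171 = -267.15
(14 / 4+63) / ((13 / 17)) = 2261 / 26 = 86.96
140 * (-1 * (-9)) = 1260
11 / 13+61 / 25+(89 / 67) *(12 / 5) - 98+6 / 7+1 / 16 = -220970263 / 2438800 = -90.61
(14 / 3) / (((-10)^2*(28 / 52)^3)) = 2197 / 7350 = 0.30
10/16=5/8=0.62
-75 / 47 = -1.60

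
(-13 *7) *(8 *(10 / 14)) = -520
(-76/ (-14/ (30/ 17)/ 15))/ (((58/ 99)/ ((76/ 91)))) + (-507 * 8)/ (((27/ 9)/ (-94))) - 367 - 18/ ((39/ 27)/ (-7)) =39887313799/ 314041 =127013.08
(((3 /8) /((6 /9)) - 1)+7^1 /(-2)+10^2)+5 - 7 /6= 4795 /48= 99.90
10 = 10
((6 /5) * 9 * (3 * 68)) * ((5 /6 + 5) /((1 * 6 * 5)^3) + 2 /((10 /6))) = 661079 /250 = 2644.32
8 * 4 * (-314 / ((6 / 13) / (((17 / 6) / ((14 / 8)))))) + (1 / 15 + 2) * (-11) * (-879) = -4808521 / 315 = -15265.15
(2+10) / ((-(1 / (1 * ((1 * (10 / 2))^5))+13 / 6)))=-225000 / 40631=-5.54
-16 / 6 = -2.67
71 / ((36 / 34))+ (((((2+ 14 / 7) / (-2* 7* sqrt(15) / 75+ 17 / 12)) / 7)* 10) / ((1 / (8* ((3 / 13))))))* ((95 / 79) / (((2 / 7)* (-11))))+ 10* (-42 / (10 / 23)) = -4904711356769 / 5432795082 - 153216000* sqrt(15) / 301821949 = -904.76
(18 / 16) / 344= 9 / 2752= 0.00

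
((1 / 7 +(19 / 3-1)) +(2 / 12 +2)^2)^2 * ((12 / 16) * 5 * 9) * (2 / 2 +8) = 98534535 / 3136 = 31420.45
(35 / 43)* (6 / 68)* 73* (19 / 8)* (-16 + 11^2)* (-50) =-382291875 / 5848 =-65371.39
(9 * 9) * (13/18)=117/2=58.50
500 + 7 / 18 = 9007 / 18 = 500.39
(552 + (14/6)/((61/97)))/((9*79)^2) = 101695/92510343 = 0.00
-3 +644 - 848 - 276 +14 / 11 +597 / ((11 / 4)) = -2911 / 11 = -264.64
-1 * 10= -10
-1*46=-46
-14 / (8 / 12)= -21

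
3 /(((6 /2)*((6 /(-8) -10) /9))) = -36 /43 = -0.84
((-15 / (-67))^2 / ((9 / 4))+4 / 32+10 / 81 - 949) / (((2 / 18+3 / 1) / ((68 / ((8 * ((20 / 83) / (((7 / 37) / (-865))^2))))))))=-27257872954123 / 52970948262432000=-0.00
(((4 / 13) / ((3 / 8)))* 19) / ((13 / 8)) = 4864 / 507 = 9.59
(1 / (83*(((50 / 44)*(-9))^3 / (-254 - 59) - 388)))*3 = -9998472 / 106384842221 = -0.00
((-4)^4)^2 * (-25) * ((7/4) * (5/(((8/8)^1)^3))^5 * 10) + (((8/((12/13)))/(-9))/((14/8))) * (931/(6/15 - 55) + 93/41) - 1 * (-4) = -2082931199717908/23247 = -89599999987.87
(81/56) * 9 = 729/56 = 13.02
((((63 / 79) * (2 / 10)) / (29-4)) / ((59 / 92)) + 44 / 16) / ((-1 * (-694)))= 6432059 / 1617367000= 0.00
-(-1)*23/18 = 23/18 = 1.28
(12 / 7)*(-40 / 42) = -1.63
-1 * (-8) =8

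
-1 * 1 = -1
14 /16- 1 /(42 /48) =-15 /56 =-0.27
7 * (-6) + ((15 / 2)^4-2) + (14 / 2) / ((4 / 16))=50369 / 16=3148.06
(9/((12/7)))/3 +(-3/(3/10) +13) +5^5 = 12519/4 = 3129.75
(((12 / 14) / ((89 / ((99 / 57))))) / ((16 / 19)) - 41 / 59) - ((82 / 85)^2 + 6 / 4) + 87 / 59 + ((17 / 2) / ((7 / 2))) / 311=-1072589352109 / 660736480600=-1.62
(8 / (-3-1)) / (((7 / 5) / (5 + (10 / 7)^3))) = -27150 / 2401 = -11.31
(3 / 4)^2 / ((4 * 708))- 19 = -286973 / 15104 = -19.00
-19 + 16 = -3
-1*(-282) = 282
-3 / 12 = -1 / 4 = -0.25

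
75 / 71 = 1.06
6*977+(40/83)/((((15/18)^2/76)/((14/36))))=2441242/415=5882.51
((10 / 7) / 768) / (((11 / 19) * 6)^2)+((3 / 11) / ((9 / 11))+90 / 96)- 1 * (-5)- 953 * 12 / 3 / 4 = -11085181843 / 11708928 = -946.73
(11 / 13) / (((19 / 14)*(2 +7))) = 154 / 2223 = 0.07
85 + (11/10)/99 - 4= 7291/90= 81.01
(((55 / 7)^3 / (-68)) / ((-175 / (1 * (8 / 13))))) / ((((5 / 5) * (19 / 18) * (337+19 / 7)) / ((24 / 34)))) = 1437480 / 29111914741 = 0.00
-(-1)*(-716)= -716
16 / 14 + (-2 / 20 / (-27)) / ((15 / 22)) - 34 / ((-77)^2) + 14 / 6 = 41732294 / 12006225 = 3.48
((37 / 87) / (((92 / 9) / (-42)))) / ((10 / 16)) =-9324 / 3335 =-2.80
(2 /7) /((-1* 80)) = -1 /280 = -0.00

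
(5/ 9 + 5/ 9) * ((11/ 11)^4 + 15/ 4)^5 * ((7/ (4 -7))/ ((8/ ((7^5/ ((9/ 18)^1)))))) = -1456552856255/ 55296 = -26341016.64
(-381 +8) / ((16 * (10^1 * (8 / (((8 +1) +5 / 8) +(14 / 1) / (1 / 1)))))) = -70497 / 10240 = -6.88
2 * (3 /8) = 3 /4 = 0.75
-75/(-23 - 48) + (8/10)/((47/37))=28133/16685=1.69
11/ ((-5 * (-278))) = 11/ 1390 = 0.01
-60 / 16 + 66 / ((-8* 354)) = -1781 / 472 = -3.77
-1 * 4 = -4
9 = 9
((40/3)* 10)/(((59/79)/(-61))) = -1927600/177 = -10890.40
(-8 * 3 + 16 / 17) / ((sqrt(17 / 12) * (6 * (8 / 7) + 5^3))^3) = -3226944 * sqrt(51) / 3863241584371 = -0.00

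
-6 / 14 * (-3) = 9 / 7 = 1.29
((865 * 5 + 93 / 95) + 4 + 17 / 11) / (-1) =-4331.52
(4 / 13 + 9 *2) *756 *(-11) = -152246.77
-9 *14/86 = -63/43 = -1.47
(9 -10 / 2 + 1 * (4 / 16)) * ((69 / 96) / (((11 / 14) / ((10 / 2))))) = 13685 / 704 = 19.44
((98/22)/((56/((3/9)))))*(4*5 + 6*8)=119/66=1.80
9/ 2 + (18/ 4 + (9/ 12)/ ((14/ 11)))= 537/ 56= 9.59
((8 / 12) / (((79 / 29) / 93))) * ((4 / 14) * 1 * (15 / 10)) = 5394 / 553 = 9.75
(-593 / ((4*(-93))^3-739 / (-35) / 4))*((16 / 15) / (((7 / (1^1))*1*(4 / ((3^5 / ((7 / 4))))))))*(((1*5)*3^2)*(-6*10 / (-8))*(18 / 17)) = 0.02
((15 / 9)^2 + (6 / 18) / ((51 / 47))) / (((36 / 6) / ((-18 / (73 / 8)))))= -3776 / 3723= -1.01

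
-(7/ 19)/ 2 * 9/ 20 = -63/ 760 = -0.08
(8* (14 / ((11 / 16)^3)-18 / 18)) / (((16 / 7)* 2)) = 392091 / 5324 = 73.65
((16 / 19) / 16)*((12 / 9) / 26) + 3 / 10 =2243 / 7410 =0.30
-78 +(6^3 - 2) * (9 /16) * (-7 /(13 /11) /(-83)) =-599145 /8632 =-69.41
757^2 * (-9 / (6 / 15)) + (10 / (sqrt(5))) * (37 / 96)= -25787205 / 2 + 37 * sqrt(5) / 48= -12893600.78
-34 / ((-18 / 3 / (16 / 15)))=6.04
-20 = -20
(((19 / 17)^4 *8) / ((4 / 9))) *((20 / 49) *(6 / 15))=18766224 / 4092529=4.59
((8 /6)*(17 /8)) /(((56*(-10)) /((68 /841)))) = -289 /706440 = -0.00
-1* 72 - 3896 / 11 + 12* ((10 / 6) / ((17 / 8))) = -77936 / 187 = -416.77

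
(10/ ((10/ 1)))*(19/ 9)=19/ 9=2.11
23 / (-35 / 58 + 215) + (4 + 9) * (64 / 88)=1307914 / 136785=9.56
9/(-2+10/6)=-27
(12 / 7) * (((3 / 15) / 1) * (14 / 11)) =24 / 55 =0.44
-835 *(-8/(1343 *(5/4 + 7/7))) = 26720/12087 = 2.21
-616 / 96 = -77 / 12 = -6.42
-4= -4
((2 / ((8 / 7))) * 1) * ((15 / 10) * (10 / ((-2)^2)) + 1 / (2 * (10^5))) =5250007 / 800000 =6.56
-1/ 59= -0.02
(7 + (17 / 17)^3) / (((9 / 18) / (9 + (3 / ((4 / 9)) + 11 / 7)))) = 1940 / 7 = 277.14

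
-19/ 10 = -1.90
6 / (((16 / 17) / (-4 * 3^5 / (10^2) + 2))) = -49.22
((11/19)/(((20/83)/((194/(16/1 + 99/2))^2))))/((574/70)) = 34361668/13368419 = 2.57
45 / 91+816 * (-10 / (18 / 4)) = -494905 / 273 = -1812.84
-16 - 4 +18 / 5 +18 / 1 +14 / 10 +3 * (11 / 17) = 4.94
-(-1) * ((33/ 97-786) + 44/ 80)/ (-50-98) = 1523113/ 287120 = 5.30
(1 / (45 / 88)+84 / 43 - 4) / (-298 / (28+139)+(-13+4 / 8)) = 58784 / 9231885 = 0.01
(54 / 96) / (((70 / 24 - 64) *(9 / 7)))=-21 / 2932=-0.01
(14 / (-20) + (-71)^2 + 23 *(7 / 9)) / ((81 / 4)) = 910474 / 3645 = 249.79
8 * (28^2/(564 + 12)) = 98/9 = 10.89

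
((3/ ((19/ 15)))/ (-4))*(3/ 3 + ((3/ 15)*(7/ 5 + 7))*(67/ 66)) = -1674/ 1045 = -1.60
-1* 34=-34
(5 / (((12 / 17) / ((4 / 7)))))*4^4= 21760 / 21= 1036.19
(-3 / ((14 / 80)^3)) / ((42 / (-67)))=2144000 / 2401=892.96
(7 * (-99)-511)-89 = -1293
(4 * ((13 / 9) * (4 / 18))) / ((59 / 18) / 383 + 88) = 79664 / 5460579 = 0.01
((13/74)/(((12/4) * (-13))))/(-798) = 1/177156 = 0.00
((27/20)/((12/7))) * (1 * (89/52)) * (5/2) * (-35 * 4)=-196245/416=-471.74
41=41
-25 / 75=-1 / 3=-0.33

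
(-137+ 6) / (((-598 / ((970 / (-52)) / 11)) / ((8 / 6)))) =-63535 / 128271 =-0.50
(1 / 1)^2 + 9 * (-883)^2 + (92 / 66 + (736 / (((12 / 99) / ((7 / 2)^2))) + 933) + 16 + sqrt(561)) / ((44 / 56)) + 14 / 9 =14 * sqrt(561) / 11 + 7746145370 / 1089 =7113111.29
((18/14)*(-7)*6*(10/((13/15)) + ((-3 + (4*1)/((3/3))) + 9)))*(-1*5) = 75600/13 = 5815.38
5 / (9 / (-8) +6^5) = 40 / 62199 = 0.00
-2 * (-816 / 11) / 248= 204 / 341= 0.60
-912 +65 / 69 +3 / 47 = -2954354 / 3243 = -910.99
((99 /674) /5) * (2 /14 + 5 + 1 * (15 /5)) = 5643 /23590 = 0.24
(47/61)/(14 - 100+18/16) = -376/41419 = -0.01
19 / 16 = 1.19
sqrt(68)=2 *sqrt(17)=8.25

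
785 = 785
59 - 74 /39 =2227 /39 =57.10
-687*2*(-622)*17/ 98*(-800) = -5811470400/ 49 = -118601436.73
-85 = -85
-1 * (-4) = 4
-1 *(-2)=2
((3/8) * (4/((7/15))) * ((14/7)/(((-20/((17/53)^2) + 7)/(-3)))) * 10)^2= 152217022500/143716051801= 1.06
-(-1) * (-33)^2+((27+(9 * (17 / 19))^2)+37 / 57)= 1181.49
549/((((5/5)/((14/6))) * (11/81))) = 103761/11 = 9432.82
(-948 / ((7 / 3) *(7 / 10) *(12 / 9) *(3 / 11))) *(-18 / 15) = 93852 / 49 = 1915.35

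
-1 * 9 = -9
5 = 5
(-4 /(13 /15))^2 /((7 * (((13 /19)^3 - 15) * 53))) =-1543275 /394564807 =-0.00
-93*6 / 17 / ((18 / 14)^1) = -434 / 17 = -25.53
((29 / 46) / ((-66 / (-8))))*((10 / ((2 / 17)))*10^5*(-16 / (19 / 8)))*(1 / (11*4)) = -15776000000 / 158631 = -99450.93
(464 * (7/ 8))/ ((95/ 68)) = 27608/ 95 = 290.61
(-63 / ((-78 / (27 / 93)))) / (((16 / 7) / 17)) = 22491 / 12896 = 1.74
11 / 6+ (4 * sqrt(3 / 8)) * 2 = 11 / 6+ 2 * sqrt(6) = 6.73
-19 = -19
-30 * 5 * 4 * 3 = -1800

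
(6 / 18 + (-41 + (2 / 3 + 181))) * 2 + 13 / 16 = 4525 / 16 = 282.81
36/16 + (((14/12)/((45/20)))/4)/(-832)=101081/44928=2.25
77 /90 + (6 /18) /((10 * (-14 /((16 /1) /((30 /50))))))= 499 /630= 0.79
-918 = -918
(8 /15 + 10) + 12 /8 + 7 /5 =403 /30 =13.43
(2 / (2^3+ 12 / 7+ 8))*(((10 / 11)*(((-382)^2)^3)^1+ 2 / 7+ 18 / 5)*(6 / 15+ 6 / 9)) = 8700379748057279168 / 25575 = 340190801488065.66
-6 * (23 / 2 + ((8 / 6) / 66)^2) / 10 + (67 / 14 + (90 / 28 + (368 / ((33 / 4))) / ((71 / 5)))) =9837359 / 2319570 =4.24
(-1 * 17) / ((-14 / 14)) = 17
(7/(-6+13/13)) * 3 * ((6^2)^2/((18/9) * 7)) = -1944/5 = -388.80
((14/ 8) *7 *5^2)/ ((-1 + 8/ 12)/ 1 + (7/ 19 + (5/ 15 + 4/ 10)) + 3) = 116375/ 1432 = 81.27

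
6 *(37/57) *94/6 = 3478/57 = 61.02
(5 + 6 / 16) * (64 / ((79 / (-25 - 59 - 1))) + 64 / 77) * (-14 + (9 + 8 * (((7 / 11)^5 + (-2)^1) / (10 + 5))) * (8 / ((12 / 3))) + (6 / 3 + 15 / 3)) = -459450009936 / 139953319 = -3282.88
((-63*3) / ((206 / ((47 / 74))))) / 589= -0.00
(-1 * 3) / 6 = -1 / 2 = -0.50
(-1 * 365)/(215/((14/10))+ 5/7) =-511/216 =-2.37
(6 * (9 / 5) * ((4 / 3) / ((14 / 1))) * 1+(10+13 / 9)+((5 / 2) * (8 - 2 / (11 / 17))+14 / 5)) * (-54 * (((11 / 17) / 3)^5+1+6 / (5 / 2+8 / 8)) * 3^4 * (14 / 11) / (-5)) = 2503207694992784 / 30065471975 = 83258.55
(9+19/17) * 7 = 1204/17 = 70.82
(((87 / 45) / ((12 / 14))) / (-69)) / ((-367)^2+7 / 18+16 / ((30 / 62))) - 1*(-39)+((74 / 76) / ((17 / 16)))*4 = 606818369900 / 14222649633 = 42.67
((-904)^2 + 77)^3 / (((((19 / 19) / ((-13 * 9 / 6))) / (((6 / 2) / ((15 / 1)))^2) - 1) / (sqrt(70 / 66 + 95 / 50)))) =-7097030801536685841 * sqrt(322410) / 9790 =-411621688747283898.81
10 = 10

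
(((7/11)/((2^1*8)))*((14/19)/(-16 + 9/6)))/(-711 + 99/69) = 1127/395662080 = 0.00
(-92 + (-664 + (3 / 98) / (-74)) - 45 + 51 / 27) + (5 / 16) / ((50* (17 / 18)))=-17733032887 / 22191120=-799.10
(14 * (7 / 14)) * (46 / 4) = 161 / 2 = 80.50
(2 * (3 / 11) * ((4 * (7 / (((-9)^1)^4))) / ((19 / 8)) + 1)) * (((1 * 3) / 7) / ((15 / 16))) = 363296 / 1454355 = 0.25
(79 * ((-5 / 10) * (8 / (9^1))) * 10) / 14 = -1580 / 63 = -25.08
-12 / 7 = -1.71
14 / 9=1.56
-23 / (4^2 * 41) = -23 / 656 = -0.04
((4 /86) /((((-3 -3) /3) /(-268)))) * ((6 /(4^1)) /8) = 201 /172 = 1.17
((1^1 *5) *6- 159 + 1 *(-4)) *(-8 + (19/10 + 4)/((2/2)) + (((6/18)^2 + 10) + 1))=-107863/90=-1198.48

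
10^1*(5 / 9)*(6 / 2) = 50 / 3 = 16.67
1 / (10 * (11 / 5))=1 / 22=0.05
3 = 3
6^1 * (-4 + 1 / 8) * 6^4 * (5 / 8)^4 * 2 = -4708125 / 512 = -9195.56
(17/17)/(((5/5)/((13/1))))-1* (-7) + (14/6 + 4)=79/3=26.33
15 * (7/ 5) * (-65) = -1365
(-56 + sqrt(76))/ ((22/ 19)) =-532/ 11 + 19 * sqrt(19)/ 11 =-40.83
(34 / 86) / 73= 17 / 3139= 0.01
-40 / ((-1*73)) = 40 / 73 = 0.55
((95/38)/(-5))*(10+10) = -10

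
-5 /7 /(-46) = 5 /322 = 0.02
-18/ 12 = -3/ 2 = -1.50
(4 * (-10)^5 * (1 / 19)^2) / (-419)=400000 / 151259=2.64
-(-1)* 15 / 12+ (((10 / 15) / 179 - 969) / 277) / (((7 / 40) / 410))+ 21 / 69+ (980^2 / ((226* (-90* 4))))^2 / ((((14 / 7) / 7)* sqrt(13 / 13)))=-254517157864973863 / 33026349557628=-7706.49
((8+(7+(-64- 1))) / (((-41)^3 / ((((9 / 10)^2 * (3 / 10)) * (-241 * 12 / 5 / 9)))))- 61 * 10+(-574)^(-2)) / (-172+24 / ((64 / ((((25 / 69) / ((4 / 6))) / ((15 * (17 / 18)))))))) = 161098798779162 / 45419936631475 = 3.55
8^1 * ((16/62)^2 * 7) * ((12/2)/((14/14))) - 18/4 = 34359/1922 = 17.88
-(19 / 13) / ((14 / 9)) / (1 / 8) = -684 / 91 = -7.52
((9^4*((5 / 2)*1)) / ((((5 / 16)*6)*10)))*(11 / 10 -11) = -216513 / 25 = -8660.52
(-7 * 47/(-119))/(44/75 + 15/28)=98700/40069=2.46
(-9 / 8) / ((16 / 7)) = -63 / 128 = -0.49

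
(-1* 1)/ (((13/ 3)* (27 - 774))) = 1/ 3237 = 0.00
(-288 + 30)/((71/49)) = -12642/71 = -178.06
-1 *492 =-492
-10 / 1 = -10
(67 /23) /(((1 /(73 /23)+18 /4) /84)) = 821688 /16169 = 50.82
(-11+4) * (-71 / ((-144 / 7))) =-3479 / 144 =-24.16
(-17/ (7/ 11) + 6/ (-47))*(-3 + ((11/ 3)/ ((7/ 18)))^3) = -2529790077/ 112847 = -22417.88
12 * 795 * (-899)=-8576460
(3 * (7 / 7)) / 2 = 3 / 2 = 1.50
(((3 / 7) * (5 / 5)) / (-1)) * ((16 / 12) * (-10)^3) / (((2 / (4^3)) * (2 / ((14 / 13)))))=128000 / 13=9846.15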